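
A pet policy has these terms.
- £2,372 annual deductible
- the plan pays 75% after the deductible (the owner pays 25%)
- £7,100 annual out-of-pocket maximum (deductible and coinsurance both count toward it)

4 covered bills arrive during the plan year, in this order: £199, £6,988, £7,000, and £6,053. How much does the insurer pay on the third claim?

£5,250

#1 (£199): fully absorbed by the deductible. Cost to owner: £199. OOP to date £199. Insurer: £199 − £199 = £0.
#2 (£6,988): £2,173 finishes the deductible; £4,815 goes to coinsurance; owner's 25% is £1,203.75. Owner owes £3,376.75 (running OOP £3,575.75). Insurer: £6,988 − £3,376.75 = £3,611.25.
#3 (£7,000): deductible met; 25% of £7,000 = £1,750. Owner owes £1,750 (running OOP £5,325.75). Plan pays £7,000 − £1,750 = £5,250.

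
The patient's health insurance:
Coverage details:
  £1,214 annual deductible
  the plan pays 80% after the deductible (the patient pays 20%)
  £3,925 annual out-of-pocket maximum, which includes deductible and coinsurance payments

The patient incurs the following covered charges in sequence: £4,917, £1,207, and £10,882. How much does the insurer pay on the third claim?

Bill 1, £4,917: £1,214 to deductible, leaving £3,703; coinsurance £3,703 × 20% = £740.60. Patient pays £1,954.60; OOP now £1,954.60. Insurer: £4,917 − £1,954.60 = £2,962.40.
Bill 2, £1,207: 20% coinsurance on £1,207 = £241.40. Cost to patient: £241.40. OOP to date £2,196. Insurer: £1,207 − £241.40 = £965.60.
Bill 3, £10,882: deductible met; 20% of £10,882 = £2,176.40. That would push OOP to £4,372.40, over the £3,925 cap, so patient pays £3,925 − £2,196 = £1,729. Insurer: £10,882 − £1,729 = £9,153.

£9,153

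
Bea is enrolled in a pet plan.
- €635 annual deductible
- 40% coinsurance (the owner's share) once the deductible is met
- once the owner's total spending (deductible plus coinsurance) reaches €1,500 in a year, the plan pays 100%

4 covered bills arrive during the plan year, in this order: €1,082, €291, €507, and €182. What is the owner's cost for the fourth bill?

€72.80

Claim 1 — €1,082: €635 finishes the deductible; €447 goes to coinsurance; coinsurance €447 × 40% = €178.80. Cost to owner: €813.80. OOP to date €813.80.
Claim 2 — €291: deductible met; 40% of €291 = €116.40. Cost to owner: €116.40. OOP to date €930.20.
Claim 3 — €507: 40% coinsurance on €507 = €202.80. Cost to owner: €202.80. OOP to date €1,133.
Claim 4 — €182: 40% coinsurance on €182 = €72.80. Owner owes €72.80 (running OOP €1,205.80).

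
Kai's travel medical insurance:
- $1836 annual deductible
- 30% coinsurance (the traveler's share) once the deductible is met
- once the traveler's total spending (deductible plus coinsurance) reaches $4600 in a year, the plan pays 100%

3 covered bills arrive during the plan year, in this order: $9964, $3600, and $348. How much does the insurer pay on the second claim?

$3274.40

Bill 1, $9964: $1836 finishes the deductible; $8128 goes to coinsurance; coinsurance $8128 × 30% = $2438.40. Traveler owes $4274.40 (running OOP $4274.40). Insurer: $9964 − $4274.40 = $5689.60.
Bill 2, $3600: deductible already satisfied, so traveler's share is 30% × $3600 = $1080. OOP would hit $5354.40 > $4600, so the cap limits the traveler to $4600 − $4274.40 = $325.60. Insurer: $3600 − $325.60 = $3274.40.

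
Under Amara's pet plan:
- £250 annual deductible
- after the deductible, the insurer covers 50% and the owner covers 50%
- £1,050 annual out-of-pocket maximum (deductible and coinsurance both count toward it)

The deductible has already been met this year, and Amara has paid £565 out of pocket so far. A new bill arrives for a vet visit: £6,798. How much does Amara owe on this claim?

The deductible is already satisfied, so the full bill goes to coinsurance.
Coinsurance: £6,798 × 50% = £3,399.
Adding £3,399 to the £565 already spent would give £3,964, which exceeds the £1,050 cap; the owner pays just £1,050 − £565 = £485.

£485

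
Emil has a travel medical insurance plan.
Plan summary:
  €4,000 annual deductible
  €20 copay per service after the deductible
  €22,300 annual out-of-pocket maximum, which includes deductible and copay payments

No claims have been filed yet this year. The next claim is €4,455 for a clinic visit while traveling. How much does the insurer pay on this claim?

The full €4,000 deductible is still open; €4,000 of this bill applies to it.
That leaves €4,455 − €4,000 = €455 for the copay.
Copay on this service: €20.
So the traveler owes €4,000 + €20 = €4,020 before any cap.
Year-to-date out-of-pocket becomes €0 + €4,020 = €4,020, still under the €22,300 maximum, so no cap applies.
The plan picks up €4,455 − €4,020 = €435.

€435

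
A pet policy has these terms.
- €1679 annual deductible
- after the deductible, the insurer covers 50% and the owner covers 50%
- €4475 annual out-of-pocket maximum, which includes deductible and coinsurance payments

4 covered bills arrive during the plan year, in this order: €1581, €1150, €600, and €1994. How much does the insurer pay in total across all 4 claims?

€1823

Claim 1 — €1581: entire amount goes to the deductible. Cost to owner: €1581. OOP to date €1581. Insurer: €1581 − €1581 = €0.
Claim 2 — €1150: deductible takes €98, €1052 remains; coinsurance €1052 × 50% = €526. Cost to owner: €624. OOP to date €2205. Insurer: €1150 − €624 = €526.
Claim 3 — €600: deductible already satisfied, so owner's share is 50% × €600 = €300. Owner owes €300 (running OOP €2505). Plan pays €600 − €300 = €300.
Claim 4 — €1994: deductible already satisfied, so owner's share is 50% × €1994 = €997. Owner pays €997; OOP now €3502. Insurer: €1994 − €997 = €997.
Insurer total: €0 + €526 + €300 + €997 = €1823.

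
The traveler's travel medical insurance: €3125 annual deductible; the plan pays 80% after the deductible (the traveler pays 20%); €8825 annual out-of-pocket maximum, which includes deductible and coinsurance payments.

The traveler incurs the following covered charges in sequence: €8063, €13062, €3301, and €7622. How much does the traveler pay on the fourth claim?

€1439.80

#1 (€8063): €3125 finishes the deductible; €4938 goes to coinsurance; traveler's 20% is €987.60. Traveler owes €4112.60 (running OOP €4112.60).
#2 (€13062): 20% coinsurance on €13062 = €2612.40. Traveler owes €2612.40 (running OOP €6725).
#3 (€3301): deductible met; 20% of €3301 = €660.20. Traveler pays €660.20; OOP now €7385.20.
#4 (€7622): deductible already satisfied, so traveler's share is 20% × €7622 = €1524.40. Adding that to €7385.20 gives €8909.60, past the €8825 cap; traveler pays only €8825 − €7385.20 = €1439.80.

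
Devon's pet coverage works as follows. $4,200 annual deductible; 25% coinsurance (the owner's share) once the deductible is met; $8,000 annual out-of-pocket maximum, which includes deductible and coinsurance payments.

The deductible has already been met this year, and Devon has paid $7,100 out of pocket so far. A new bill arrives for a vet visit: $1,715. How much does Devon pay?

$428.75

The deductible is already satisfied, so the full bill goes to coinsurance.
25% of $1,715 = $428.75 falls to the owner.
Cumulative spending $7,100 + $428.75 = $7,528.75 stays under the $8,000 maximum.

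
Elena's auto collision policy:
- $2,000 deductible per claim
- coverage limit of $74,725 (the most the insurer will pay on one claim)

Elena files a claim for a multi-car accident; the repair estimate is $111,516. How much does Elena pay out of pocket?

$36,791

Subtract the deductible: $111,516 − $2,000 = $109,516.
The $74,725 per-incident cap binds; insurer pays $74,725.
Out of pocket: $111,516 − $74,725 = $36,791.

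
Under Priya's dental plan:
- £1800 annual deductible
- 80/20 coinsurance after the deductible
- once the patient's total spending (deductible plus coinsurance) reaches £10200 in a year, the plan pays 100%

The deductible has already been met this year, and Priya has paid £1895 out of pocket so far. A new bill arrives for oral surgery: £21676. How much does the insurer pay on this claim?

With the deductible met, the entire £21676 is subject to coinsurance.
Patient's 20% share of £21676 is £4335.20.
Total out-of-pocket so far would be £1895 + £4335.20 = £6230.20, below the £10200 cap — no reduction.
Insurer pays the balance: £21676 − £4335.20 = £17340.80.

£17340.80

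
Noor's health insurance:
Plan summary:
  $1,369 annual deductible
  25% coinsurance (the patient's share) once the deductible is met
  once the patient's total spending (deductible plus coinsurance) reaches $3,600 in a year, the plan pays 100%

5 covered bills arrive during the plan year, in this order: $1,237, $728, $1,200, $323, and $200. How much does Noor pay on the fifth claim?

$50

Claim 1 ($1,237): fully absorbed by the deductible. Cost to patient: $1,237. OOP to date $1,237.
Claim 2 ($728): $132 finishes the deductible; $596 goes to coinsurance; coinsurance $596 × 25% = $149. Patient pays $281; OOP now $1,518.
Claim 3 ($1,200): deductible met; 25% of $1,200 = $300. Patient pays $300; OOP now $1,818.
Claim 4 ($323): deductible already satisfied, so patient's share is 25% × $323 = $80.75. Patient owes $80.75 (running OOP $1,898.75).
Claim 5 ($200): deductible already satisfied, so patient's share is 25% × $200 = $50. Patient owes $50 (running OOP $1,948.75).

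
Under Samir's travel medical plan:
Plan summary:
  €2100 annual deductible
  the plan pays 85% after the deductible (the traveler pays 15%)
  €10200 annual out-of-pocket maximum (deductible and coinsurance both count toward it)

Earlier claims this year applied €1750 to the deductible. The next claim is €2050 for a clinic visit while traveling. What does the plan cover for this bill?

€1750 of the €2100 deductible is already met, leaving €350.
After the €350 deductible portion, €2050 − €350 = €1700 is subject to coinsurance.
Coinsurance: €1700 × 15% = €255.
That puts the traveler's cost at €350 + €255 = €605 before any cap.
Year-to-date out-of-pocket becomes €1750 + €605 = €2355, still under the €10200 maximum, so no cap applies.
The insurer covers the remainder: €2050 − €605 = €1445.

€1445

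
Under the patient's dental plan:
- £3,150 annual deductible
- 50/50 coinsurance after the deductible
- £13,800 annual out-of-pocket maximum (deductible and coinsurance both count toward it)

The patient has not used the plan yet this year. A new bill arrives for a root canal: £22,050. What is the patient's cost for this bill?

£12,600

Deductible not yet touched, so the first £3,150 of the bill goes to the deductible.
The remaining £18,900 (= £22,050 − £3,150) moves to coinsurance.
Patient's 50% share of £18,900 is £9,450.
That puts the patient's cost at £3,150 + £9,450 = £12,600 before any cap.
Year-to-date out-of-pocket becomes £0 + £12,600 = £12,600, still under the £13,800 maximum, so no cap applies.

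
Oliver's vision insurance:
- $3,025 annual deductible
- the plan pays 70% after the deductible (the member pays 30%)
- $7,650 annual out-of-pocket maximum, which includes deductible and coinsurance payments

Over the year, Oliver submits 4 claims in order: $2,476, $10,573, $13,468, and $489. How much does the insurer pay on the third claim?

$11,850.20

Claim 1 ($2,476): entire amount goes to the deductible. Cost to member: $2,476. OOP to date $2,476. Insurer: $2,476 − $2,476 = $0.
Claim 2 ($10,573): deductible takes $549, $10,024 remains; coinsurance $10,024 × 30% = $3,007.20. Cost to member: $3,556.20. OOP to date $6,032.20. Insurer: $10,573 − $3,556.20 = $7,016.80.
Claim 3 ($13,468): 30% coinsurance on $13,468 = $4,040.40. That would push OOP to $10,072.60, over the $7,650 cap, so member pays $7,650 − $6,032.20 = $1,617.80. Insurer: $13,468 − $1,617.80 = $11,850.20.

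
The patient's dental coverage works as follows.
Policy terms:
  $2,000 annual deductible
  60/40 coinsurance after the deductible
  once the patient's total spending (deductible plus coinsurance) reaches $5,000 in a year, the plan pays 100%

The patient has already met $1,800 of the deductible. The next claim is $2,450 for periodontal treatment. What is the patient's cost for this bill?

Deductible still to meet: $2,000 − $1,800 = $200.
That leaves $2,450 − $200 = $2,250 for coinsurance.
40% of $2,250 = $900 falls to the patient.
Patient responsibility before any cap: $200 + $900 = $1,100.
Year-to-date out-of-pocket becomes $1,800 + $1,100 = $2,900, still under the $5,000 maximum, so no cap applies.

$1,100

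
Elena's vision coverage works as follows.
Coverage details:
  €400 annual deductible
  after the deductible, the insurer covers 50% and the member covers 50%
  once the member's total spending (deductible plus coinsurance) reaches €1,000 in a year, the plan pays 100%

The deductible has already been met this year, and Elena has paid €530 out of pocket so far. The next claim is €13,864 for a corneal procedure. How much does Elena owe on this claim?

€470

The deductible is already satisfied, so the full bill goes to coinsurance.
Coinsurance: €13,864 × 50% = €6,932.
Adding €6,932 to the €530 already spent would give €7,462, which exceeds the €1,000 cap; the member pays just €1,000 − €530 = €470.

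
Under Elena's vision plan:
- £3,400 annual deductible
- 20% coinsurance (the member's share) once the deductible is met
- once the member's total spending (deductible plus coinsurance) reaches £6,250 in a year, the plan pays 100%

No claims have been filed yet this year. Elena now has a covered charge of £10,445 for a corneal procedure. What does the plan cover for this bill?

£5,636

Deductible not yet touched, so the first £3,400 of the bill goes to the deductible.
The remaining £7,045 (= £10,445 − £3,400) moves to coinsurance.
Member's 20% share of £7,045 is £1,409.
That puts the member's cost at £3,400 + £1,409 = £4,809 before any cap.
Cumulative spending £0 + £4,809 = £4,809 stays under the £6,250 maximum.
The plan picks up £10,445 − £4,809 = £5,636.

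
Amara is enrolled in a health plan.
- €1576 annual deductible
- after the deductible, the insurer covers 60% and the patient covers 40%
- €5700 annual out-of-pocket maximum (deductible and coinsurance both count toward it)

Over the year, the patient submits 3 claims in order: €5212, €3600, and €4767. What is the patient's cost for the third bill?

€1229.60

Claim 1 (€5212): €1576 finishes the deductible; €3636 goes to coinsurance; patient's 40% is €1454.40. Patient pays €3030.40; OOP now €3030.40.
Claim 2 (€3600): 40% coinsurance on €3600 = €1440. Patient owes €1440 (running OOP €4470.40).
Claim 3 (€4767): 40% coinsurance on €4767 = €1906.80. OOP would hit €6377.20 > €5700, so the cap limits the patient to €5700 − €4470.40 = €1229.60.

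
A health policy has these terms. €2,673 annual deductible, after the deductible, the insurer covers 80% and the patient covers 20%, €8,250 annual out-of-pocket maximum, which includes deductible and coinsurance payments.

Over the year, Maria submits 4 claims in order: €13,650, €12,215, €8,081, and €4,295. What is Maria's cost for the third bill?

€938.60

Claim 1 (€13,650): €2,673 finishes the deductible; €10,977 goes to coinsurance; coinsurance €10,977 × 20% = €2,195.40. Patient owes €4,868.40 (running OOP €4,868.40).
Claim 2 (€12,215): deductible already satisfied, so patient's share is 20% × €12,215 = €2,443. Patient owes €2,443 (running OOP €7,311.40).
Claim 3 (€8,081): 20% coinsurance on €8,081 = €1,616.20. Adding that to €7,311.40 gives €8,927.60, past the €8,250 cap; patient pays only €8,250 − €7,311.40 = €938.60.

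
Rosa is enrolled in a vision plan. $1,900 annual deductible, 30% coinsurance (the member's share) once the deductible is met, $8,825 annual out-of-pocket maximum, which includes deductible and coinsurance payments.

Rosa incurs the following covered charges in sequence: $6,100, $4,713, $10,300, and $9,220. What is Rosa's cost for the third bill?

$3,090

Claim 1 — $6,100: deductible takes $1,900, $4,200 remains; 30% of $4,200 = $1,260. Member pays $3,160; OOP now $3,160.
Claim 2 — $4,713: 30% coinsurance on $4,713 = $1,413.90. Member owes $1,413.90 (running OOP $4,573.90).
Claim 3 — $10,300: 30% coinsurance on $10,300 = $3,090. Cost to member: $3,090. OOP to date $7,663.90.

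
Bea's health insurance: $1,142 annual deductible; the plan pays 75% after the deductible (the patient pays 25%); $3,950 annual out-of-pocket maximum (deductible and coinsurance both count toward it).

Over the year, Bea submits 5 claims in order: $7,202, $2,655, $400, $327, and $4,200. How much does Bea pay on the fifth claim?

Bill 1, $7,202: deductible takes $1,142, $6,060 remains; 25% of $6,060 = $1,515. Patient pays $2,657; OOP now $2,657.
Bill 2, $2,655: deductible already satisfied, so patient's share is 25% × $2,655 = $663.75. Patient pays $663.75; OOP now $3,320.75.
Bill 3, $400: deductible met; 25% of $400 = $100. Cost to patient: $100. OOP to date $3,420.75.
Bill 4, $327: deductible already satisfied, so patient's share is 25% × $327 = $81.75. Patient pays $81.75; OOP now $3,502.50.
Bill 5, $4,200: deductible met; 25% of $4,200 = $1,050. OOP would hit $4,552.50 > $3,950, so the cap limits the patient to $3,950 − $3,502.50 = $447.50.

$447.50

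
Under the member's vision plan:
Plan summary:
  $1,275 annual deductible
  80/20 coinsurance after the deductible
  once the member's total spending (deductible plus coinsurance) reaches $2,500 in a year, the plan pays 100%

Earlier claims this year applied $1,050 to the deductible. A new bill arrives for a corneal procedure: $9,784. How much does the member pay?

$1,450

$1,050 of the $1,275 deductible is already met, leaving $225.
That leaves $9,784 − $225 = $9,559 for coinsurance.
Member's 20% share of $9,559 is $1,911.80.
So the member owes $225 + $1,911.80 = $2,136.80 before any cap.
Year-to-date out-of-pocket would reach $1,050 + $2,136.80 = $3,186.80, above the $2,500 maximum, so the member pays only $2,500 − $1,050 = $1,450.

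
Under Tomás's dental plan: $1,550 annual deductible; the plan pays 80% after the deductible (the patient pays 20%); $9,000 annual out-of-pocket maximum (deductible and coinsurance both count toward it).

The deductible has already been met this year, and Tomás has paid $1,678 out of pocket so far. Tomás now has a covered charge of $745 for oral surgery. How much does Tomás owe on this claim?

$149

With the deductible met, the entire $745 is subject to coinsurance.
20% of $745 = $149 falls to the patient.
Cumulative spending $1,678 + $149 = $1,827 stays under the $9,000 maximum.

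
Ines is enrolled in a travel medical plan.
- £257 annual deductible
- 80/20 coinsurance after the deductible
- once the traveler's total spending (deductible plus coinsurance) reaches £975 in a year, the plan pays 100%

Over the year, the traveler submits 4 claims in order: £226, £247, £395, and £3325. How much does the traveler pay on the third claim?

£79

#1 (£226): all of it applies to the deductible. Traveler owes £226 (running OOP £226).
#2 (£247): £31 finishes the deductible; £216 goes to coinsurance; coinsurance £216 × 20% = £43.20. Traveler owes £74.20 (running OOP £300.20).
#3 (£395): deductible already satisfied, so traveler's share is 20% × £395 = £79. Traveler pays £79; OOP now £379.20.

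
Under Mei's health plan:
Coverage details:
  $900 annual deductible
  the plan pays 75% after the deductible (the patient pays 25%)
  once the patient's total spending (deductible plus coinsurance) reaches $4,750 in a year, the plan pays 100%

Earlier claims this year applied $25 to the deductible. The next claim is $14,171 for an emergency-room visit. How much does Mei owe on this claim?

$4,199

Deductible still to meet: $900 − $25 = $875.
The remaining $13,296 (= $14,171 − $875) moves to coinsurance.
Coinsurance: $13,296 × 25% = $3,324.
That puts the patient's cost at $875 + $3,324 = $4,199 before any cap.
Year-to-date out-of-pocket becomes $25 + $4,199 = $4,224, still under the $4,750 maximum, so no cap applies.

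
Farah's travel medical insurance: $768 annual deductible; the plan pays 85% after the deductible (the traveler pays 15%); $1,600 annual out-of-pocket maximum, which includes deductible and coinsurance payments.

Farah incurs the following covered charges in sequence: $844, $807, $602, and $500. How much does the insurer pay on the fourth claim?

$425

Claim 1 — $844: $768 finishes the deductible; $76 goes to coinsurance; traveler's 15% is $11.40. Traveler owes $779.40 (running OOP $779.40). Plan pays $844 − $779.40 = $64.60.
Claim 2 — $807: deductible met; 15% of $807 = $121.05. Traveler owes $121.05 (running OOP $900.45). Plan pays $807 − $121.05 = $685.95.
Claim 3 — $602: deductible met; 15% of $602 = $90.30. Cost to traveler: $90.30. OOP to date $990.75. Plan pays $602 − $90.30 = $511.70.
Claim 4 — $500: deductible met; 15% of $500 = $75. Traveler pays $75; OOP now $1,065.75. Insurer: $500 − $75 = $425.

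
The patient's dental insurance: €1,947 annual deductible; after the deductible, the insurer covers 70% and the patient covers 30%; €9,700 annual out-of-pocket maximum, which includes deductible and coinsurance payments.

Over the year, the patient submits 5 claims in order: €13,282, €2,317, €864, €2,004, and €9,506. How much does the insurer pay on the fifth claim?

Claim 1 (€13,282): €1,947 finishes the deductible; €11,335 goes to coinsurance; patient's 30% is €3,400.50. Cost to patient: €5,347.50. OOP to date €5,347.50. Insurer: €13,282 − €5,347.50 = €7,934.50.
Claim 2 (€2,317): deductible met; 30% of €2,317 = €695.10. Patient pays €695.10; OOP now €6,042.60. Insurer: €2,317 − €695.10 = €1,621.90.
Claim 3 (€864): deductible already satisfied, so patient's share is 30% × €864 = €259.20. Cost to patient: €259.20. OOP to date €6,301.80. Plan pays €864 − €259.20 = €604.80.
Claim 4 (€2,004): deductible met; 30% of €2,004 = €601.20. Patient pays €601.20; OOP now €6,903. Plan pays €2,004 − €601.20 = €1,402.80.
Claim 5 (€9,506): deductible met; 30% of €9,506 = €2,851.80. OOP would hit €9,754.80 > €9,700, so the cap limits the patient to €9,700 − €6,903 = €2,797. Insurer: €9,506 − €2,797 = €6,709.

€6,709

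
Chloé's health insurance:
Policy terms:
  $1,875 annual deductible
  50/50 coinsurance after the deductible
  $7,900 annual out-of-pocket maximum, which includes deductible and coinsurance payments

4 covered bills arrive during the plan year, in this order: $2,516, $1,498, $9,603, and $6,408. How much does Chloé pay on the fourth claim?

Claim 1 — $2,516: deductible takes $1,875, $641 remains; patient's 50% is $320.50. Patient pays $2,195.50; OOP now $2,195.50.
Claim 2 — $1,498: 50% coinsurance on $1,498 = $749. Patient owes $749 (running OOP $2,944.50).
Claim 3 — $9,603: 50% coinsurance on $9,603 = $4,801.50. Patient pays $4,801.50; OOP now $7,746.
Claim 4 — $6,408: 50% coinsurance on $6,408 = $3,204. Adding that to $7,746 gives $10,950, past the $7,900 cap; patient pays only $7,900 − $7,746 = $154.

$154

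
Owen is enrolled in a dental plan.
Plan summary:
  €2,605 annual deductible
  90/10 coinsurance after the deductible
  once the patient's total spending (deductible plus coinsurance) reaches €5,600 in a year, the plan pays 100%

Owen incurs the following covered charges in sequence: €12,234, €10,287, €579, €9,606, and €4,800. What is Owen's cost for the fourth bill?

Claim 1 (€12,234): €2,605 finishes the deductible; €9,629 goes to coinsurance; coinsurance €9,629 × 10% = €962.90. Cost to patient: €3,567.90. OOP to date €3,567.90.
Claim 2 (€10,287): deductible already satisfied, so patient's share is 10% × €10,287 = €1,028.70. Cost to patient: €1,028.70. OOP to date €4,596.60.
Claim 3 (€579): 10% coinsurance on €579 = €57.90. Cost to patient: €57.90. OOP to date €4,654.50.
Claim 4 (€9,606): 10% coinsurance on €9,606 = €960.60. OOP would hit €5,615.10 > €5,600, so the cap limits the patient to €5,600 − €4,654.50 = €945.50.

€945.50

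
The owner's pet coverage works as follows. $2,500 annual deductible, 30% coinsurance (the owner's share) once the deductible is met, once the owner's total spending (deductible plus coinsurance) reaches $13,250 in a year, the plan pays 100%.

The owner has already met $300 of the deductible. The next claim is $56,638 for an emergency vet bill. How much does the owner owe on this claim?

$12,950

Remaining deductible: $2,500 − $300 = $2,200.
After the $2,200 deductible portion, $56,638 − $2,200 = $54,438 is subject to coinsurance.
Owner's 30% share of $54,438 is $16,331.40.
So the owner owes $2,200 + $16,331.40 = $18,531.40 before any cap.
Year-to-date out-of-pocket would reach $300 + $18,531.40 = $18,831.40, above the $13,250 maximum, so the owner pays only $13,250 − $300 = $12,950.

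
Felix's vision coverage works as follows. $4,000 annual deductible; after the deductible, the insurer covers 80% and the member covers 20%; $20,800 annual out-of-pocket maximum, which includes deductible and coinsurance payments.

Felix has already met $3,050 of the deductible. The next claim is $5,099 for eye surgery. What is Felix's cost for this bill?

Remaining deductible: $4,000 − $3,050 = $950.
That leaves $5,099 − $950 = $4,149 for coinsurance.
Coinsurance: $4,149 × 20% = $829.80.
Member responsibility before any cap: $950 + $829.80 = $1,779.80.
Total out-of-pocket so far would be $3,050 + $1,779.80 = $4,829.80, below the $20,800 cap — no reduction.

$1,779.80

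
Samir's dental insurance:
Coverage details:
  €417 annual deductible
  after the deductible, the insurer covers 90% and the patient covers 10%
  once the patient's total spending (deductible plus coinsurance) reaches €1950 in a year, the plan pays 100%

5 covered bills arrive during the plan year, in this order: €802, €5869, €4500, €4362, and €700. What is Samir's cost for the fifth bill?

€21.40

#1 (€802): deductible takes €417, €385 remains; coinsurance €385 × 10% = €38.50. Cost to patient: €455.50. OOP to date €455.50.
#2 (€5869): deductible met; 10% of €5869 = €586.90. Patient owes €586.90 (running OOP €1042.40).
#3 (€4500): deductible met; 10% of €4500 = €450. Patient pays €450; OOP now €1492.40.
#4 (€4362): 10% coinsurance on €4362 = €436.20. Cost to patient: €436.20. OOP to date €1928.60.
#5 (€700): 10% coinsurance on €700 = €70. That would push OOP to €1998.60, over the €1950 cap, so patient pays €1950 − €1928.60 = €21.40.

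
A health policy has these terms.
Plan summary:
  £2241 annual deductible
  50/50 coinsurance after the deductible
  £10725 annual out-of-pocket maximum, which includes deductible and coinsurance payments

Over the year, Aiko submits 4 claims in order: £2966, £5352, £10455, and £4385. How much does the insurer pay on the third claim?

Bill 1, £2966: £2241 to deductible, leaving £725; patient's 50% is £362.50. Cost to patient: £2603.50. OOP to date £2603.50. Insurer: £2966 − £2603.50 = £362.50.
Bill 2, £5352: deductible met; 50% of £5352 = £2676. Patient pays £2676; OOP now £5279.50. Plan pays £5352 − £2676 = £2676.
Bill 3, £10455: 50% coinsurance on £10455 = £5227.50. Cost to patient: £5227.50. OOP to date £10507. Plan pays £10455 − £5227.50 = £5227.50.

£5227.50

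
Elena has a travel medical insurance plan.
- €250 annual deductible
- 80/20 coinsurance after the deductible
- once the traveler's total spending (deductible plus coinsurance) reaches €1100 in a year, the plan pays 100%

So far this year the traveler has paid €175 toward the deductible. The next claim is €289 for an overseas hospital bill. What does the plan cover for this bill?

Remaining deductible: €250 − €175 = €75.
The remaining €214 (= €289 − €75) moves to coinsurance.
Coinsurance: €214 × 20% = €42.80.
That puts the traveler's cost at €75 + €42.80 = €117.80 before any cap.
Cumulative spending €175 + €117.80 = €292.80 stays under the €1100 maximum.
The plan picks up €289 − €117.80 = €171.20.

€171.20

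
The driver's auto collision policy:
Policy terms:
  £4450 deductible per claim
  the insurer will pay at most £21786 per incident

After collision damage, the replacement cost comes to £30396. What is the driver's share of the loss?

Subtract the deductible: £30396 − £4450 = £25946.
Since £25946 > £21786, the payout is capped at £21786.
Driver's share is the uncovered remainder: £30396 − £21786 = £8610.

£8610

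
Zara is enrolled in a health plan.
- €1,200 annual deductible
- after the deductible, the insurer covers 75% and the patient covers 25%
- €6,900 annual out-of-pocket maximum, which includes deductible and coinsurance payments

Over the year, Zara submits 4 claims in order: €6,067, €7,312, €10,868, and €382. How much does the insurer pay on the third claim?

€8,212.75

#1 (€6,067): €1,200 finishes the deductible; €4,867 goes to coinsurance; coinsurance €4,867 × 25% = €1,216.75. Patient owes €2,416.75 (running OOP €2,416.75). Plan pays €6,067 − €2,416.75 = €3,650.25.
#2 (€7,312): deductible met; 25% of €7,312 = €1,828. Patient owes €1,828 (running OOP €4,244.75). Insurer: €7,312 − €1,828 = €5,484.
#3 (€10,868): deductible already satisfied, so patient's share is 25% × €10,868 = €2,717. OOP would hit €6,961.75 > €6,900, so the cap limits the patient to €6,900 − €4,244.75 = €2,655.25. Insurer: €10,868 − €2,655.25 = €8,212.75.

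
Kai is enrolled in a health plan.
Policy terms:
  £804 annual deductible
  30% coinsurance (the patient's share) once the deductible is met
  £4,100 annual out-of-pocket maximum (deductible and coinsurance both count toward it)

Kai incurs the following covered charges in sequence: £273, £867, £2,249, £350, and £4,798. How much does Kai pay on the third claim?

Claim 1 (£273): entire amount goes to the deductible. Patient pays £273; OOP now £273.
Claim 2 (£867): £531 to deductible, leaving £336; patient's 30% is £100.80. Patient pays £631.80; OOP now £904.80.
Claim 3 (£2,249): 30% coinsurance on £2,249 = £674.70. Cost to patient: £674.70. OOP to date £1,579.50.

£674.70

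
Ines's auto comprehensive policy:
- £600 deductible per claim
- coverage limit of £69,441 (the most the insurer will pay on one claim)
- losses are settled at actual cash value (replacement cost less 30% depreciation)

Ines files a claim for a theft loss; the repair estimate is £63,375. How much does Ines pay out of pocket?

£19,612.50

Depreciate 30%: the covered value is £63,375 × 0.7 = £44,362.50.
Less the £600 deductible: £44,362.50 − £600 = £43,762.50.
£43,762.50 is within the £69,441 limit, so the insurer pays £43,762.50.
Out of pocket: £63,375 − £43,762.50 = £19,612.50.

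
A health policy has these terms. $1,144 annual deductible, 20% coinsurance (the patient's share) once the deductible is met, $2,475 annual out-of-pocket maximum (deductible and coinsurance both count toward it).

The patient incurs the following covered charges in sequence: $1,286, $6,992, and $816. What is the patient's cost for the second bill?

$1,302.60

#1 ($1,286): deductible takes $1,144, $142 remains; 20% of $142 = $28.40. Patient pays $1,172.40; OOP now $1,172.40.
#2 ($6,992): 20% coinsurance on $6,992 = $1,398.40. OOP would hit $2,570.80 > $2,475, so the cap limits the patient to $2,475 − $1,172.40 = $1,302.60.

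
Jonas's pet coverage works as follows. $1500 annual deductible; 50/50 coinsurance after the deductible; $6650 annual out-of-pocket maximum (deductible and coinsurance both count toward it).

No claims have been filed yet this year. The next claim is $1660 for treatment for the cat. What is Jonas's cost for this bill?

Nothing has been paid toward the $1500 deductible, so the first $1500 of this charge is applied there.
After the $1500 deductible portion, $1660 − $1500 = $160 is subject to coinsurance.
Owner's 50% share of $160 is $80.
That puts the owner's cost at $1500 + $80 = $1580 before any cap.
Total out-of-pocket so far would be $0 + $1580 = $1580, below the $6650 cap — no reduction.

$1580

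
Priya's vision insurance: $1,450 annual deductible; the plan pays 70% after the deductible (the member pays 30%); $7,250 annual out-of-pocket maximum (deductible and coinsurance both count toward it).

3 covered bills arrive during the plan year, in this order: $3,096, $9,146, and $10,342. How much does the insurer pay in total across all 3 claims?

$15,334

Claim 1 — $3,096: deductible takes $1,450, $1,646 remains; member's 30% is $493.80. Member owes $1,943.80 (running OOP $1,943.80). Insurer: $3,096 − $1,943.80 = $1,152.20.
Claim 2 — $9,146: 30% coinsurance on $9,146 = $2,743.80. Member pays $2,743.80; OOP now $4,687.60. Insurer: $9,146 − $2,743.80 = $6,402.20.
Claim 3 — $10,342: deductible already satisfied, so member's share is 30% × $10,342 = $3,102.60. OOP would hit $7,790.20 > $7,250, so the cap limits the member to $7,250 − $4,687.60 = $2,562.40. Insurer: $10,342 − $2,562.40 = $7,779.60.
Insurer total: $1,152.20 + $6,402.20 + $7,779.60 = $15,334.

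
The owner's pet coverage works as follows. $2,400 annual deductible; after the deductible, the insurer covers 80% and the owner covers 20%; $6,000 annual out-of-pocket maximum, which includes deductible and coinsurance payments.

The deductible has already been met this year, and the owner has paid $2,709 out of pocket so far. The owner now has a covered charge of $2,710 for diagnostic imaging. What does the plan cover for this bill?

$2,168

The deductible is already satisfied, so the full bill goes to coinsurance.
Owner's 20% share of $2,710 is $542.
Year-to-date out-of-pocket becomes $2,709 + $542 = $3,251, still under the $6,000 maximum, so no cap applies.
Insurer pays the balance: $2,710 − $542 = $2,168.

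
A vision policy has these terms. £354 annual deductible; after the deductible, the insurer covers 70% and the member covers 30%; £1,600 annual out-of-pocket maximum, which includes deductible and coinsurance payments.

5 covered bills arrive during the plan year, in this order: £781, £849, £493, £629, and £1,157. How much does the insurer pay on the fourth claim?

£440.30

Claim 1 (£781): deductible takes £354, £427 remains; coinsurance £427 × 30% = £128.10. Member pays £482.10; OOP now £482.10. Plan pays £781 − £482.10 = £298.90.
Claim 2 (£849): deductible met; 30% of £849 = £254.70. Cost to member: £254.70. OOP to date £736.80. Plan pays £849 − £254.70 = £594.30.
Claim 3 (£493): deductible met; 30% of £493 = £147.90. Member pays £147.90; OOP now £884.70. Plan pays £493 − £147.90 = £345.10.
Claim 4 (£629): deductible met; 30% of £629 = £188.70. Member pays £188.70; OOP now £1,073.40. Plan pays £629 − £188.70 = £440.30.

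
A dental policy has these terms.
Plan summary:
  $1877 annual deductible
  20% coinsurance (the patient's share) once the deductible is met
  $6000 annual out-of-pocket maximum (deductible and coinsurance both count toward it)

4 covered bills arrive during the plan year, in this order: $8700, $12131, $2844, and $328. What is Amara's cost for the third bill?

$332.20

#1 ($8700): deductible takes $1877, $6823 remains; patient's 20% is $1364.60. Cost to patient: $3241.60. OOP to date $3241.60.
#2 ($12131): 20% coinsurance on $12131 = $2426.20. Patient pays $2426.20; OOP now $5667.80.
#3 ($2844): 20% coinsurance on $2844 = $568.80. That would push OOP to $6236.60, over the $6000 cap, so patient pays $6000 − $5667.80 = $332.20.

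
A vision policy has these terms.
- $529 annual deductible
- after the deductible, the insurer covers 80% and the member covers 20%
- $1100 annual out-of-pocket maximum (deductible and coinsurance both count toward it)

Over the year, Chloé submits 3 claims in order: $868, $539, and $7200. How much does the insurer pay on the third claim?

$6804.60

Claim 1 ($868): deductible takes $529, $339 remains; coinsurance $339 × 20% = $67.80. Member owes $596.80 (running OOP $596.80). Insurer: $868 − $596.80 = $271.20.
Claim 2 ($539): deductible already satisfied, so member's share is 20% × $539 = $107.80. Member pays $107.80; OOP now $704.60. Plan pays $539 − $107.80 = $431.20.
Claim 3 ($7200): deductible already satisfied, so member's share is 20% × $7200 = $1440. OOP would hit $2144.60 > $1100, so the cap limits the member to $1100 − $704.60 = $395.40. Insurer: $7200 − $395.40 = $6804.60.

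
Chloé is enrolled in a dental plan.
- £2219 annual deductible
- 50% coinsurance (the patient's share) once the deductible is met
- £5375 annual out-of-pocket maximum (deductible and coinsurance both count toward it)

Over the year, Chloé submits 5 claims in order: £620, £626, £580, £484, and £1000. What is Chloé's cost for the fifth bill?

Claim 1 (£620): entire amount goes to the deductible. Patient owes £620 (running OOP £620).
Claim 2 (£626): all of it applies to the deductible. Patient owes £626 (running OOP £1246).
Claim 3 (£580): all of it applies to the deductible. Cost to patient: £580. OOP to date £1826.
Claim 4 (£484): £393 finishes the deductible; £91 goes to coinsurance; coinsurance £91 × 50% = £45.50. Cost to patient: £438.50. OOP to date £2264.50.
Claim 5 (£1000): deductible met; 50% of £1000 = £500. Patient pays £500; OOP now £2764.50.

£500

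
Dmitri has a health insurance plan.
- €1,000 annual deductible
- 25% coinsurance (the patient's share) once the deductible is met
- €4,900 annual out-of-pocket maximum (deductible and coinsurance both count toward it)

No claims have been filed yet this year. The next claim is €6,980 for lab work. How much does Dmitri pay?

Nothing has been paid toward the €1,000 deductible, so the first €1,000 of this charge is applied there.
After the €1,000 deductible portion, €6,980 − €1,000 = €5,980 is subject to coinsurance.
Patient's 25% share of €5,980 is €1,495.
So the patient owes €1,000 + €1,495 = €2,495 before any cap.
Total out-of-pocket so far would be €0 + €2,495 = €2,495, below the €4,900 cap — no reduction.

€2,495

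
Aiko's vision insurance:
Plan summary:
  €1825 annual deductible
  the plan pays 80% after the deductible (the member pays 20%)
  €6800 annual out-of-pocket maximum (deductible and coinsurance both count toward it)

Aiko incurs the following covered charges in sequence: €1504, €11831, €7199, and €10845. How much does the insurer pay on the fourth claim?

Claim 1 (€1504): entire amount goes to the deductible. Cost to member: €1504. OOP to date €1504. Insurer: €1504 − €1504 = €0.
Claim 2 (€11831): €321 to deductible, leaving €11510; 20% of €11510 = €2302. Cost to member: €2623. OOP to date €4127. Plan pays €11831 − €2623 = €9208.
Claim 3 (€7199): deductible already satisfied, so member's share is 20% × €7199 = €1439.80. Member pays €1439.80; OOP now €5566.80. Plan pays €7199 − €1439.80 = €5759.20.
Claim 4 (€10845): deductible met; 20% of €10845 = €2169. Adding that to €5566.80 gives €7735.80, past the €6800 cap; member pays only €6800 − €5566.80 = €1233.20. Plan pays €10845 − €1233.20 = €9611.80.

€9611.80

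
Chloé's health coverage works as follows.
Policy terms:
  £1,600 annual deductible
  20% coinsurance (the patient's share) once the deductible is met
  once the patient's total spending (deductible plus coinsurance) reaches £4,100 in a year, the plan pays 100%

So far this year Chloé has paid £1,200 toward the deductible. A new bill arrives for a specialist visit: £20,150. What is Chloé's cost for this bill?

Deductible still to meet: £1,600 − £1,200 = £400.
That leaves £20,150 − £400 = £19,750 for coinsurance.
Patient's 20% share of £19,750 is £3,950.
That puts the patient's cost at £400 + £3,950 = £4,350 before any cap.
Year-to-date out-of-pocket would reach £1,200 + £4,350 = £5,550, above the £4,100 maximum, so the patient pays only £4,100 − £1,200 = £2,900.

£2,900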